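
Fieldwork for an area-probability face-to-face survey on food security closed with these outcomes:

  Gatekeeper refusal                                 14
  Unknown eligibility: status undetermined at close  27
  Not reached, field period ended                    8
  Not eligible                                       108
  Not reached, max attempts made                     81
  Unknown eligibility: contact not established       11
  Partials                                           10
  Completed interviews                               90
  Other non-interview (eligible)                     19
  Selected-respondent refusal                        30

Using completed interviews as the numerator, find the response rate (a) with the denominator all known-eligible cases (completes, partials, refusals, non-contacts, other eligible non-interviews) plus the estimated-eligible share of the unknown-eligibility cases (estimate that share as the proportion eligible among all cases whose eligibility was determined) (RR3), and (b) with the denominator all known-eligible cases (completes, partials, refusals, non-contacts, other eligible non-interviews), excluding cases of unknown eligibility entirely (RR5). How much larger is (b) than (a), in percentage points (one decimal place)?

3.4

Refusals = 14 + 30 = 44
No contact after all attempts = 8 + 81 = 89
Unknown if eligible = 11 + 27 = 38
Top = 90
Determined eligible = 90 + 10 + 44 + 89 + 19 = 252
e = 252 / (252 + 108) = 252 / 360 = 0.7000
Eligible share of unknowns = 0.7000 × 38 = 26.60
Denom = 252 + 26.60 = 278.60
RR3 = 90 / 278.60 = 0.3230
Denom = 90 + 10 + 44 + 89 + 19 = 252
RR5 = 90 / 252 = 0.3571
Difference = 35.71 − 32.30 = 3.41 percentage points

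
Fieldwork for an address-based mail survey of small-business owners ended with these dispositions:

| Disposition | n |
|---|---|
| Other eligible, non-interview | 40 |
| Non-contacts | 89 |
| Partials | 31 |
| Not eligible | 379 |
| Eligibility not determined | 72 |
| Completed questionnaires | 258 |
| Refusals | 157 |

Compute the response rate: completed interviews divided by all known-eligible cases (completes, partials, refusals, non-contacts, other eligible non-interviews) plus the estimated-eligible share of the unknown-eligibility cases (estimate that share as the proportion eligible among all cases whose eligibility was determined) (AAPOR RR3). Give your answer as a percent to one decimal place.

Num → 258
Eligible (known) → 258 + 31 + 157 + 89 + 40 = 575
e = 575 / (575 + 379) = 575 / 954 = 0.6027
e × U → 0.6027 × 72 = 43.39
Denominator → 575 + 43.39 = 618.39
RR3 = 258 / 618.39 = 0.4172

41.7%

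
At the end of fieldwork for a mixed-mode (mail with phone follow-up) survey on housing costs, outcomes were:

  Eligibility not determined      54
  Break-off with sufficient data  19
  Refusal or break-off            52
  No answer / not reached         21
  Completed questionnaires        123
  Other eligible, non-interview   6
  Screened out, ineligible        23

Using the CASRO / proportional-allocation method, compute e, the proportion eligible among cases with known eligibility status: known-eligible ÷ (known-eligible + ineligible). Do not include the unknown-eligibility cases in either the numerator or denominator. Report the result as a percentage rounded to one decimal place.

90.6%

Eligible (known) → 123 + 19 + 52 + 21 + 6 = 221
e = 221 / (221 + 23) = 221 / 244 = 0.9057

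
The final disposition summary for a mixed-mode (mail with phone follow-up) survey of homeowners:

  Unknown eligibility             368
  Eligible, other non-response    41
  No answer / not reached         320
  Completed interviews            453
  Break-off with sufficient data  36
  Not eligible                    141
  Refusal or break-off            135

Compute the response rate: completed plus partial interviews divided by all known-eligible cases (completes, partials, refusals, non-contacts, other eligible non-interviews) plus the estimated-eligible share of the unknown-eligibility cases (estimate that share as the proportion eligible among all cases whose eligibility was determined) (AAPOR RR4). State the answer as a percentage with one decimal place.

Num: 453 + 36 = 489
Determined eligible: 453 + 36 + 135 + 320 + 41 = 985
e = 985 / (985 + 141) = 985 / 1126 = 0.8748
Estimated eligible among unknowns: 0.8748 × 368 = 321.93
Base: 985 + 321.93 = 1306.93
RR4 = 489 / 1306.93 = 0.3742

37.4%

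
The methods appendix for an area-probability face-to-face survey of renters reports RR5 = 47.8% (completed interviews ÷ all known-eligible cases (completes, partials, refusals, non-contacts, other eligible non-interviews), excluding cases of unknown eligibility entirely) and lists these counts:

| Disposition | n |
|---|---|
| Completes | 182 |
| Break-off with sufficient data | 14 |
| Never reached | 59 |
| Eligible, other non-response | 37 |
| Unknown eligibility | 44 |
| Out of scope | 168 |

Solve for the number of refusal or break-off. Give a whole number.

89

RR5 = 182 / D = 0.478
D = 182 / 0.478 = 380.8
Other denominator terms total 292
refusal or break-off = 380.8 − 292 ≈ 89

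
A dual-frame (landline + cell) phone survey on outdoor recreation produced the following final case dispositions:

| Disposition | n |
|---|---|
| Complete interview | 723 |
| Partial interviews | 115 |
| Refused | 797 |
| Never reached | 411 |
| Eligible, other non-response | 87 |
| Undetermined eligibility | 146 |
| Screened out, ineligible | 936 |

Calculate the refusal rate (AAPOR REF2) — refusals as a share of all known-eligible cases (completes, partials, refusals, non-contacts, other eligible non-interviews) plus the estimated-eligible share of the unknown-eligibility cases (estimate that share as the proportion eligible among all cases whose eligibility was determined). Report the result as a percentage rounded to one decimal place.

35.7%

Num → 797
Eligible (known) → 723 + 115 + 797 + 411 + 87 = 2133
e = 2133 / (2133 + 936) = 2133 / 3069 = 0.6950
Estimated eligible among unknowns → 0.6950 × 146 = 101.47
Denominator → 2133 + 101.47 = 2234.47
REF2 = 797 / 2234.47 = 0.3567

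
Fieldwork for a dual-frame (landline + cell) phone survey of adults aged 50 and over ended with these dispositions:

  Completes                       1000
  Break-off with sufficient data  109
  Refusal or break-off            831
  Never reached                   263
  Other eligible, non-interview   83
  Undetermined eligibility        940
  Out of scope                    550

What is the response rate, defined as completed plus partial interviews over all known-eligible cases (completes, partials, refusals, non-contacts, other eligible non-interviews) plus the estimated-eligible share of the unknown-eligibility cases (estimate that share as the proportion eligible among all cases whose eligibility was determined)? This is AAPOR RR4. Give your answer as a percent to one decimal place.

Num → 1000 + 109 = 1109
Eligible (known) → 1000 + 109 + 831 + 263 + 83 = 2286
e = 2286 / (2286 + 550) = 2286 / 2836 = 0.8061
Eligible share of unknowns → 0.8061 × 940 = 757.73
Base → 2286 + 757.73 = 3043.73
RR4 = 1109 / 3043.73 = 0.3644

36.4%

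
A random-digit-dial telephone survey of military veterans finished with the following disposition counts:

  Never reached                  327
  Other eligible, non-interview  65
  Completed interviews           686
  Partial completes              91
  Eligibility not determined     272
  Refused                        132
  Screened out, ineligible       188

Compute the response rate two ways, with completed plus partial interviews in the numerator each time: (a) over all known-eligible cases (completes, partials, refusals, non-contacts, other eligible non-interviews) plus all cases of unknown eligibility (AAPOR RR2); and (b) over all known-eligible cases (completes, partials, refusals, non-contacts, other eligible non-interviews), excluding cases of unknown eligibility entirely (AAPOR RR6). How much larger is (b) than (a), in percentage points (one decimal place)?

10.3

Top = 686 + 91 = 777
Base = 686 + 91 + 132 + 327 + 65 + 272 = 1573
RR2 = 777 / 1573 = 0.4940
Base = 686 + 91 + 132 + 327 + 65 = 1301
RR6 = 777 / 1301 = 0.5972
Difference = 59.72 − 49.40 = 10.32 percentage points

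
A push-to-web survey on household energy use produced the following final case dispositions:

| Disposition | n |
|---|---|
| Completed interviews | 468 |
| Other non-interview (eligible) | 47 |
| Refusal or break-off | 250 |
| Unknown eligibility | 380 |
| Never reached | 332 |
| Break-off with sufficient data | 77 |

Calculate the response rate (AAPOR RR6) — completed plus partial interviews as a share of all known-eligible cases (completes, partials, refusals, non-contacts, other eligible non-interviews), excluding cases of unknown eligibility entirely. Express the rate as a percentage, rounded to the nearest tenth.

Numerator → 468 + 77 = 545
Denominator → 468 + 77 + 250 + 332 + 47 = 1174
RR6 = 545 / 1174 = 0.4642

46.4%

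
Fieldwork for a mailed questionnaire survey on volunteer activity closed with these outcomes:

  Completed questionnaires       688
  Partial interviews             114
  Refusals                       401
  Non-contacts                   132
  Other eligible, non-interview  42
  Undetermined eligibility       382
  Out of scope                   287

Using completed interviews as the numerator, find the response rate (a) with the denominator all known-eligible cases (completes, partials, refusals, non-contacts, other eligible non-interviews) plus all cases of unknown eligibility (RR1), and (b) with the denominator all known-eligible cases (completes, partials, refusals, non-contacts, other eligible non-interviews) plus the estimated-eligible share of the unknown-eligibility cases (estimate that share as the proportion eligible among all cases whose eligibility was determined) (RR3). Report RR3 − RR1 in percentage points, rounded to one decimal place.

Num → 688
Denom → 688 + 114 + 401 + 132 + 42 + 382 = 1759
RR1 = 688 / 1759 = 0.3911
Determined eligible → 688 + 114 + 401 + 132 + 42 = 1377
e = 1377 / (1377 + 287) = 1377 / 1664 = 0.8275
Eligible share of unknowns → 0.8275 × 382 = 316.11
Denom → 1377 + 316.11 = 1693.11
RR3 = 688 / 1693.11 = 0.4064
Difference = 40.64 − 39.11 = 1.53 percentage points

1.5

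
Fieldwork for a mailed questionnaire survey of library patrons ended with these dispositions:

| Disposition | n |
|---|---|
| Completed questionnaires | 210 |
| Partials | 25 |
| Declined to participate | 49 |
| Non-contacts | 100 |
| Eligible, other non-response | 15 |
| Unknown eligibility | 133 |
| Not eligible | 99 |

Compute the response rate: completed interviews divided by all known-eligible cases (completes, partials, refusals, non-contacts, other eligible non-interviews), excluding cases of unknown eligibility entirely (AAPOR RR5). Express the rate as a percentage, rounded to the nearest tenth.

Top = 210
Base = 210 + 25 + 49 + 100 + 15 = 399
RR5 = 210 / 399 = 0.5263

52.6%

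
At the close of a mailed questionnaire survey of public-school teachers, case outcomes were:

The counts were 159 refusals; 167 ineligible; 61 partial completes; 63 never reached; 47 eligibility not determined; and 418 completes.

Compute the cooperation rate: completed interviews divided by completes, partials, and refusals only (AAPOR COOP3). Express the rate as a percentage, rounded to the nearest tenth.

65.5%

Numerator = 418
Denom = 418 + 61 + 159 = 638
COOP3 = 418 / 638 = 0.6552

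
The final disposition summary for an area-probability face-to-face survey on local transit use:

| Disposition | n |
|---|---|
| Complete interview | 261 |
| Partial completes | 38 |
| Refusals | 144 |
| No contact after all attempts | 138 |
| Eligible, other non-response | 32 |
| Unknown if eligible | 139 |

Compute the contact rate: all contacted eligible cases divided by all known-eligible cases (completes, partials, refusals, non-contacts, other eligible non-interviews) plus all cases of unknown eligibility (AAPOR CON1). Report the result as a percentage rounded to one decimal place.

Top: 261 + 38 + 144 + 32 = 475
Base: 261 + 38 + 144 + 138 + 32 + 139 = 752
CON1 = 475 / 752 = 0.6316

63.2%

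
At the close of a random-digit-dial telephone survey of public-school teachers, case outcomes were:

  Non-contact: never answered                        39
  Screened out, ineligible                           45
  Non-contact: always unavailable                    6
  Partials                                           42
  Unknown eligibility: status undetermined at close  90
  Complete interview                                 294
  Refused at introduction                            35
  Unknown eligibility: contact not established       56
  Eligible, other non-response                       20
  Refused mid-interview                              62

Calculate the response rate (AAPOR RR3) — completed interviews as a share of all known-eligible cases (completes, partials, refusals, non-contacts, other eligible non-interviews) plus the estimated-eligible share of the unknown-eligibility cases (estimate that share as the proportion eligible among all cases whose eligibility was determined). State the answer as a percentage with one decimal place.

Refused = 35 + 62 = 97
No contact after all attempts = 39 + 6 = 45
Undetermined eligibility = 56 + 90 = 146
Top: 294
Known eligible: 294 + 42 + 97 + 45 + 20 = 498
e = 498 / (498 + 45) = 498 / 543 = 0.9171
Estimated eligible among unknowns: 0.9171 × 146 = 133.90
Base: 498 + 133.90 = 631.90
RR3 = 294 / 631.90 = 0.4653

46.5%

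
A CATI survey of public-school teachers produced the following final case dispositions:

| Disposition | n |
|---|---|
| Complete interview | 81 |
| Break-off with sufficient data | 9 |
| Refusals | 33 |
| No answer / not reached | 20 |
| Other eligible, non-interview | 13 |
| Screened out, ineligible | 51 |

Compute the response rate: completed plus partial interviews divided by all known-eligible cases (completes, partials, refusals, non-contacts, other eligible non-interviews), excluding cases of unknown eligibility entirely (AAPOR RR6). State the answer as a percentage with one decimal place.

Numerator → 81 + 9 = 90
Base → 81 + 9 + 33 + 20 + 13 = 156
RR6 = 90 / 156 = 0.5769

57.7%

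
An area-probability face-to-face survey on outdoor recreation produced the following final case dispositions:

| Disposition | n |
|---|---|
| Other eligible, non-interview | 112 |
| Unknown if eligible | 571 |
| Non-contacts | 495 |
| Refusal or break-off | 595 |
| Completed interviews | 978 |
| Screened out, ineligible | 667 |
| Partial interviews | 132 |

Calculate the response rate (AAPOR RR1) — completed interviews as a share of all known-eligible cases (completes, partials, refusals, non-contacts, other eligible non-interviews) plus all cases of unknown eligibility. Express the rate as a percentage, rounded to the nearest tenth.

Numerator: 978
Denominator: 978 + 132 + 595 + 495 + 112 + 571 = 2883
RR1 = 978 / 2883 = 0.3392

33.9%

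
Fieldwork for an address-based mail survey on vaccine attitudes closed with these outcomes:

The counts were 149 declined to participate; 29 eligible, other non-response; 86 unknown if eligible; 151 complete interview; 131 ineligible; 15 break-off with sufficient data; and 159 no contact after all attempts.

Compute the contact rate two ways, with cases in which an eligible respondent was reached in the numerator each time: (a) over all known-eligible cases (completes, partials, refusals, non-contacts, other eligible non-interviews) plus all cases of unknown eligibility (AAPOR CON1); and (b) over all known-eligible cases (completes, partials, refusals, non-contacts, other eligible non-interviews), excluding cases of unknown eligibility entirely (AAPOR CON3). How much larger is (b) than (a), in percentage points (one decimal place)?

10.0

Num: 151 + 15 + 149 + 29 = 344
Base: 151 + 15 + 149 + 159 + 29 + 86 = 589
CON1 = 344 / 589 = 0.5840
Base: 151 + 15 + 149 + 159 + 29 = 503
CON3 = 344 / 503 = 0.6839
Difference = 68.39 − 58.40 = 9.99 percentage points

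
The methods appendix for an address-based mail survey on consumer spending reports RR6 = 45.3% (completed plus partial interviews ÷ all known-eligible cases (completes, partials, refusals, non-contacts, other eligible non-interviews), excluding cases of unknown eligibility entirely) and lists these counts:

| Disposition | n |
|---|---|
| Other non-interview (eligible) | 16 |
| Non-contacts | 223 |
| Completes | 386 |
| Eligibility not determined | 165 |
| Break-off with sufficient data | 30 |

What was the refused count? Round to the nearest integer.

263

Top: 386 + 30 = 416
RR6 = 416 / D = 0.453
D = 416 / 0.453 = 918.3
Remaining denominator categories sum to 655
refused = 918.3 − 655 ≈ 263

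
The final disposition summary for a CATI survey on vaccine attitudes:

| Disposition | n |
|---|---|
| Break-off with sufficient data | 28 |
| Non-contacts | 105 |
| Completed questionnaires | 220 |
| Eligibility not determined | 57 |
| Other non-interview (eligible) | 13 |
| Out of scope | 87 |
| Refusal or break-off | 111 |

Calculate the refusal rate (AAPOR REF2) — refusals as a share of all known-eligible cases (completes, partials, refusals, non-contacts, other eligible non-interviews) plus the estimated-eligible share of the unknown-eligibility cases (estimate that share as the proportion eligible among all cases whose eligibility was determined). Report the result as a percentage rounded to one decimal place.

Num: 111
Determined eligible: 220 + 28 + 111 + 105 + 13 = 477
e = 477 / (477 + 87) = 477 / 564 = 0.8457
Estimated eligible among unknowns: 0.8457 × 57 = 48.20
Denominator: 477 + 48.20 = 525.20
REF2 = 111 / 525.20 = 0.2113

21.1%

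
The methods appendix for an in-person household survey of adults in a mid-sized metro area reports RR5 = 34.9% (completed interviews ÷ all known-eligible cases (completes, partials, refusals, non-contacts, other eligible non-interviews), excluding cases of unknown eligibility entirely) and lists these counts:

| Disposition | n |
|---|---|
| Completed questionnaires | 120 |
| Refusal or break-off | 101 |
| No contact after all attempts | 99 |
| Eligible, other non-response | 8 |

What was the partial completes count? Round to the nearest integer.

RR5 = 120 / D = 0.349
D = 120 / 0.349 = 343.8
Remaining denominator categories sum to 328
partial completes = 343.8 − 328 ≈ 16

16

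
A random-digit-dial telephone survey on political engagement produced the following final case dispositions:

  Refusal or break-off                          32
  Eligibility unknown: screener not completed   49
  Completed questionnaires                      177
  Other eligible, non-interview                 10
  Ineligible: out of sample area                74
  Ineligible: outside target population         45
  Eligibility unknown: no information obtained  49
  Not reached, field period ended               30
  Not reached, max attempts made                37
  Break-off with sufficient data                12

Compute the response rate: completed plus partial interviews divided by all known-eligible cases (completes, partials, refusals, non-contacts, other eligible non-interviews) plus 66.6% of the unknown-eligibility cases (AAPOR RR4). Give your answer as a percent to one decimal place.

No answer / not reached = 30 + 37 = 67
Eligibility not determined = 49 + 49 = 98
Ineligible = 45 + 74 = 119
Num = 177 + 12 = 189
Known eligible = 177 + 12 + 32 + 67 + 10 = 298
Estimated eligible among unknowns = 0.6660 × 98 = 65.27
Denominator = 298 + 65.27 = 363.27
RR4 = 189 / 363.27 = 0.5203

52.0%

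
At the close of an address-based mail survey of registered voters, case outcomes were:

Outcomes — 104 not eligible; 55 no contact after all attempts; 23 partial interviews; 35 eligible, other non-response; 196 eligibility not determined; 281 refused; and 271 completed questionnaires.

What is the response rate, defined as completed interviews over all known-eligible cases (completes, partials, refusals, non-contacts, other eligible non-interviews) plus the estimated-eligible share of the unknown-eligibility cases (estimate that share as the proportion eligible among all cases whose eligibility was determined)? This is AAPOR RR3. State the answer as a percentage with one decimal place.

32.5%

Num → 271
Eligible (known) → 271 + 23 + 281 + 55 + 35 = 665
e = 665 / (665 + 104) = 665 / 769 = 0.8648
e × U → 0.8648 × 196 = 169.50
Base → 665 + 169.50 = 834.50
RR3 = 271 / 834.50 = 0.3247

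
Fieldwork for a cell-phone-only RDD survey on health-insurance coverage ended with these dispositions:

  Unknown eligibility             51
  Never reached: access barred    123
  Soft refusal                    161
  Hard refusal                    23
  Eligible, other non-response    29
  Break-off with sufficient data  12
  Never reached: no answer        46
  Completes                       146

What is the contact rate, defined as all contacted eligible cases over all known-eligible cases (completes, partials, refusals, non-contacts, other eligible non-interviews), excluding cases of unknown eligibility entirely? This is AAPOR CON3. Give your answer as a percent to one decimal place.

Refusal or break-off = 23 + 161 = 184
Non-contacts = 46 + 123 = 169
Numerator: 146 + 12 + 184 + 29 = 371
Base: 146 + 12 + 184 + 169 + 29 = 540
CON3 = 371 / 540 = 0.6870

68.7%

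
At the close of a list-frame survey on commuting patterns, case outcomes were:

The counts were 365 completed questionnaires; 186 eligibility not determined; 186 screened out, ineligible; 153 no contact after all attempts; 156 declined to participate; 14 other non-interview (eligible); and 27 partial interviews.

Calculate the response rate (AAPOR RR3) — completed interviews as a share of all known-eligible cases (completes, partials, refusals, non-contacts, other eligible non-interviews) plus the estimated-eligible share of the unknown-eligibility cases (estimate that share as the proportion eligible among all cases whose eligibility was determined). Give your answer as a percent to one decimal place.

42.3%

Num: 365
Known eligible: 365 + 27 + 156 + 153 + 14 = 715
e = 715 / (715 + 186) = 715 / 901 = 0.7936
e × U: 0.7936 × 186 = 147.61
Denom: 715 + 147.61 = 862.61
RR3 = 365 / 862.61 = 0.4231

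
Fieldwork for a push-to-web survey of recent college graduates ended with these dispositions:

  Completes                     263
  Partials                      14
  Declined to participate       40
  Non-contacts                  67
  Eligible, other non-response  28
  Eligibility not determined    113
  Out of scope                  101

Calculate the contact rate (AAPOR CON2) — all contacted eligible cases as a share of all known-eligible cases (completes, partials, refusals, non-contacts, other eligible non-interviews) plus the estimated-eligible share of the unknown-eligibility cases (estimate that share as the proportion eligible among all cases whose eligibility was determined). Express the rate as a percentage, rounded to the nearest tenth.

68.6%

Top: 263 + 14 + 40 + 28 = 345
Determined eligible: 263 + 14 + 40 + 67 + 28 = 412
e = 412 / (412 + 101) = 412 / 513 = 0.8031
Estimated eligible among unknowns: 0.8031 × 113 = 90.75
Denominator: 412 + 90.75 = 502.75
CON2 = 345 / 502.75 = 0.6862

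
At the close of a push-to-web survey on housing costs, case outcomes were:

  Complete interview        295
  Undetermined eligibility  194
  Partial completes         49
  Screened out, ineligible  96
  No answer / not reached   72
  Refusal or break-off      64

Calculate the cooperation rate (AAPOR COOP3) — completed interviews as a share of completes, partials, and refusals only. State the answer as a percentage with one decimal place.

72.3%

Top: 295
Base: 295 + 49 + 64 = 408
COOP3 = 295 / 408 = 0.7230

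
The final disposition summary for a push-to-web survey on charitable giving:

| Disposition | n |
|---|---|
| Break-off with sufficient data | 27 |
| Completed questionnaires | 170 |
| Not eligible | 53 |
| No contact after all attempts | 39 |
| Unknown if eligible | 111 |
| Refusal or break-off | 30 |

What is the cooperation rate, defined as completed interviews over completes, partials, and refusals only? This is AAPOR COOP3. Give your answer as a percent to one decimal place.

74.9%

Numerator: 170
Denominator: 170 + 27 + 30 = 227
COOP3 = 170 / 227 = 0.7489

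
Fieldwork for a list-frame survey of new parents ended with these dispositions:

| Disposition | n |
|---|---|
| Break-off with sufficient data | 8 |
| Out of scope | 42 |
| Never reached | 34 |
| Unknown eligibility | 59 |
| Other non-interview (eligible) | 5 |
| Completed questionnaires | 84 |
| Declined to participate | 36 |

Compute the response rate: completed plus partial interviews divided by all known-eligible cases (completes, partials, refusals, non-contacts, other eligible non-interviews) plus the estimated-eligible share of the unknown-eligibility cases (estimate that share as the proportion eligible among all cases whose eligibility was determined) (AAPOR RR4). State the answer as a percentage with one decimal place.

Top = 84 + 8 = 92
Known eligible = 84 + 8 + 36 + 34 + 5 = 167
e = 167 / (167 + 42) = 167 / 209 = 0.7990
e × U = 0.7990 × 59 = 47.14
Denominator = 167 + 47.14 = 214.14
RR4 = 92 / 214.14 = 0.4296

43.0%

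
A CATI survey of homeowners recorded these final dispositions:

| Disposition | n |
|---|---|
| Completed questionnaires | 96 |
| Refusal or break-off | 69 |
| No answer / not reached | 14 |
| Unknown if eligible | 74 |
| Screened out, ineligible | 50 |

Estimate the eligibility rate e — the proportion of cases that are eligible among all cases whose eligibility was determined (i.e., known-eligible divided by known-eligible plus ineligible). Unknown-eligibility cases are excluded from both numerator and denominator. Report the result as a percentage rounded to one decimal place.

Determined eligible: 96 + 69 + 14 = 179
e = 179 / (179 + 50) = 179 / 229 = 0.7817

78.2%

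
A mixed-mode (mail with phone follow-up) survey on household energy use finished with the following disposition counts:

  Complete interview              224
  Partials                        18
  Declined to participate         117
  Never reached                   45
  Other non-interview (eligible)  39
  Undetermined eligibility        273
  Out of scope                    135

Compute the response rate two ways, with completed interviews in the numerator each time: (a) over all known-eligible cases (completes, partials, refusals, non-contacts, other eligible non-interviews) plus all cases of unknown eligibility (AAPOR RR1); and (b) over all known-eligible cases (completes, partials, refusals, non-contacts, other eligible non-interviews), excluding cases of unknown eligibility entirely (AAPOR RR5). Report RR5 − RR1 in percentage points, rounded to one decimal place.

19.3

Numerator → 224
Denominator → 224 + 18 + 117 + 45 + 39 + 273 = 716
RR1 = 224 / 716 = 0.3128
Denominator → 224 + 18 + 117 + 45 + 39 = 443
RR5 = 224 / 443 = 0.5056
Difference = 50.56 − 31.28 = 19.28 percentage points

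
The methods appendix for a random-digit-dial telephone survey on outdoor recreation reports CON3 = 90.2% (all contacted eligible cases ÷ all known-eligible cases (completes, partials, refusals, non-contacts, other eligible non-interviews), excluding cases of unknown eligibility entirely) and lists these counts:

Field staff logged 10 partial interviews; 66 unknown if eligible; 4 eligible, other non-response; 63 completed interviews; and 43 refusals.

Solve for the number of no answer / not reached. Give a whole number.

13

Top = 63 + 10 + 43 + 4 = 120
CON3 = 120 / D = 0.902
D = 120 / 0.902 = 133.0
Rest of base = 120
no answer / not reached = 133.0 − 120 ≈ 13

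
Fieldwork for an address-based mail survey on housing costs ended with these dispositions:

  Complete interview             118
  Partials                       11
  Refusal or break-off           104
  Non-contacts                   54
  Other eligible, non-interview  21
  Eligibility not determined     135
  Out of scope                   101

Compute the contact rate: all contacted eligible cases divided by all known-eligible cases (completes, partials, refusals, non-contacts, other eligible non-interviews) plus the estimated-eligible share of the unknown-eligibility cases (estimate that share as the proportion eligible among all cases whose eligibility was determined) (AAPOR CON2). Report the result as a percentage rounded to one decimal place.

Numerator → 118 + 11 + 104 + 21 = 254
Determined eligible → 118 + 11 + 104 + 54 + 21 = 308
e = 308 / (308 + 101) = 308 / 409 = 0.7531
Eligible share of unknowns → 0.7531 × 135 = 101.67
Base → 308 + 101.67 = 409.67
CON2 = 254 / 409.67 = 0.6200

62.0%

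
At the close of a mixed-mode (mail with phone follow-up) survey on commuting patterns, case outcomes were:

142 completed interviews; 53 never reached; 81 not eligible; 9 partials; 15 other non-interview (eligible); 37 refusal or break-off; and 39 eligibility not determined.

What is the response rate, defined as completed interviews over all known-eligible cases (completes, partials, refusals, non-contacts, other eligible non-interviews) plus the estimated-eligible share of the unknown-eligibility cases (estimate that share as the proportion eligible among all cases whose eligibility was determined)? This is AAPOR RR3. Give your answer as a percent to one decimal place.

Numerator → 142
Determined eligible → 142 + 9 + 37 + 53 + 15 = 256
e = 256 / (256 + 81) = 256 / 337 = 0.7596
Estimated eligible among unknowns → 0.7596 × 39 = 29.62
Denominator → 256 + 29.62 = 285.62
RR3 = 142 / 285.62 = 0.4972

49.7%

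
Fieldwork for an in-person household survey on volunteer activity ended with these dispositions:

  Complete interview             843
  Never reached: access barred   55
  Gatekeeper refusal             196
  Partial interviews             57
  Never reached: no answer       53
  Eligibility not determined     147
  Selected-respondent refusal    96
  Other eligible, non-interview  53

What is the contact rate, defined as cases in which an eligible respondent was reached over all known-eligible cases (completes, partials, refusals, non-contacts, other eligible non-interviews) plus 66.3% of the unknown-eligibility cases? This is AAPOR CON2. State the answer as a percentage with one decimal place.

Refusal or break-off = 196 + 96 = 292
Non-contacts = 53 + 55 = 108
Numerator: 843 + 57 + 292 + 53 = 1245
Known eligible: 843 + 57 + 292 + 108 + 53 = 1353
e × U: 0.6630 × 147 = 97.46
Denom: 1353 + 97.46 = 1450.46
CON2 = 1245 / 1450.46 = 0.8583

85.8%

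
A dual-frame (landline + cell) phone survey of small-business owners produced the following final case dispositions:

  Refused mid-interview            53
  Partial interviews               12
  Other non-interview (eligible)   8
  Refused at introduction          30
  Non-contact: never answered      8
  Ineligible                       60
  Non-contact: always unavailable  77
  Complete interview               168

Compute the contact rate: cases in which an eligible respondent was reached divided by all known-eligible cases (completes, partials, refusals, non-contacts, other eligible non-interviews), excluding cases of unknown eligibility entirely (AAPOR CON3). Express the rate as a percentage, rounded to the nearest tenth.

76.1%

Refusals = 30 + 53 = 83
No contact after all attempts = 8 + 77 = 85
Top: 168 + 12 + 83 + 8 = 271
Denom: 168 + 12 + 83 + 85 + 8 = 356
CON3 = 271 / 356 = 0.7612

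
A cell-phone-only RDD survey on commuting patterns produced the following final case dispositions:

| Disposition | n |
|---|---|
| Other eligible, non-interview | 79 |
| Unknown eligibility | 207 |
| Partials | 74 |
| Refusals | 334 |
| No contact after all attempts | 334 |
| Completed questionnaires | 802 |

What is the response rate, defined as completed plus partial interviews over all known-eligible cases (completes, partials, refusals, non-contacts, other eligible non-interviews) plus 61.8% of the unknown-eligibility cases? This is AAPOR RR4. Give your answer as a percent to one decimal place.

50.0%

Num → 802 + 74 = 876
Eligible (known) → 802 + 74 + 334 + 334 + 79 = 1623
e × U → 0.6180 × 207 = 127.93
Base → 1623 + 127.93 = 1750.93
RR4 = 876 / 1750.93 = 0.5003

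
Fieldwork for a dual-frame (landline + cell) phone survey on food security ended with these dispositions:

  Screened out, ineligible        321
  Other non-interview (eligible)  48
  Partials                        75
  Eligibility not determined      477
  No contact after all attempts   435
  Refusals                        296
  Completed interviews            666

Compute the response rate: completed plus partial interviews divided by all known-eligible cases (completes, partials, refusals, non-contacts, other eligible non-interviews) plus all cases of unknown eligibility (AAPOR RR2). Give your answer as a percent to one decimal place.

37.1%

Num: 666 + 75 = 741
Denom: 666 + 75 + 296 + 435 + 48 + 477 = 1997
RR2 = 741 / 1997 = 0.3711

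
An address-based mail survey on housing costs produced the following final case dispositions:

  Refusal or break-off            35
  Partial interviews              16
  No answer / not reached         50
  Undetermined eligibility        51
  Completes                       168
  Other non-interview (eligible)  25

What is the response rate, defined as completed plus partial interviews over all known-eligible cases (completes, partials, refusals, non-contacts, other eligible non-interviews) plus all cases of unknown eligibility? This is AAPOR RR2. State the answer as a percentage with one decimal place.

53.3%

Numerator: 168 + 16 = 184
Base: 168 + 16 + 35 + 50 + 25 + 51 = 345
RR2 = 184 / 345 = 0.5333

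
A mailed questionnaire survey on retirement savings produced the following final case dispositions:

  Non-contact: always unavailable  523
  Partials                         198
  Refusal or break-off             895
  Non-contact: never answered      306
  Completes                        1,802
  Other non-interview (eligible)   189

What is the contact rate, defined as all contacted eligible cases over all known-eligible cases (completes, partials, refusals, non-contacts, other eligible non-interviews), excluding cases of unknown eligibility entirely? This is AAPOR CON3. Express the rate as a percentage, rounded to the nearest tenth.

No contact after all attempts = 306 + 523 = 829
Num → 1802 + 198 + 895 + 189 = 3084
Denominator → 1802 + 198 + 895 + 829 + 189 = 3913
CON3 = 3084 / 3913 = 0.7881

78.8%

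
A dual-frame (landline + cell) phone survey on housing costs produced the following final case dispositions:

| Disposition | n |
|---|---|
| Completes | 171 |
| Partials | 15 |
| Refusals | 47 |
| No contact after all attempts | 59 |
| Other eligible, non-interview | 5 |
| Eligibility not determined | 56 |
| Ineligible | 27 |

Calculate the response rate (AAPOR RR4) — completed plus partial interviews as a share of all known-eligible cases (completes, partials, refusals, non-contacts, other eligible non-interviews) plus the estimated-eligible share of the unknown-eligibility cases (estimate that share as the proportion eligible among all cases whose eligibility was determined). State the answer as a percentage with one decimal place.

53.4%

Numerator: 171 + 15 = 186
Known eligible: 171 + 15 + 47 + 59 + 5 = 297
e = 297 / (297 + 27) = 297 / 324 = 0.9167
Estimated eligible among unknowns: 0.9167 × 56 = 51.34
Base: 297 + 51.34 = 348.34
RR4 = 186 / 348.34 = 0.5340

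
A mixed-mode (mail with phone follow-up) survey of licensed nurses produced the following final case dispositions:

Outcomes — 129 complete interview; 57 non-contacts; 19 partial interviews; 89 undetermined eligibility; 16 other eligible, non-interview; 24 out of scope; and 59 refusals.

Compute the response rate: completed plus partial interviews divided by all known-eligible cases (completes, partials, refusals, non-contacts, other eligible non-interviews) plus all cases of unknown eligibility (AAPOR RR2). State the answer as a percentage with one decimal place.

Num: 129 + 19 = 148
Denom: 129 + 19 + 59 + 57 + 16 + 89 = 369
RR2 = 148 / 369 = 0.4011

40.1%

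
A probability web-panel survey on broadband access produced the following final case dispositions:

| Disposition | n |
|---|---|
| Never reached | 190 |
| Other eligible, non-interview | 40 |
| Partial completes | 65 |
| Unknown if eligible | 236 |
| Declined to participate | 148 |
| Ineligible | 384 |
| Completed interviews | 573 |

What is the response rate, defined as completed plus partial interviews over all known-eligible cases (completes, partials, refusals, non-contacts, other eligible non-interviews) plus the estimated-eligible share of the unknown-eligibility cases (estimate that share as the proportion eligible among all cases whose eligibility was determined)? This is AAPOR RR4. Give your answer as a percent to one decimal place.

Num: 573 + 65 = 638
Known eligible: 573 + 65 + 148 + 190 + 40 = 1016
e = 1016 / (1016 + 384) = 1016 / 1400 = 0.7257
Eligible share of unknowns: 0.7257 × 236 = 171.27
Denom: 1016 + 171.27 = 1187.27
RR4 = 638 / 1187.27 = 0.5374

53.7%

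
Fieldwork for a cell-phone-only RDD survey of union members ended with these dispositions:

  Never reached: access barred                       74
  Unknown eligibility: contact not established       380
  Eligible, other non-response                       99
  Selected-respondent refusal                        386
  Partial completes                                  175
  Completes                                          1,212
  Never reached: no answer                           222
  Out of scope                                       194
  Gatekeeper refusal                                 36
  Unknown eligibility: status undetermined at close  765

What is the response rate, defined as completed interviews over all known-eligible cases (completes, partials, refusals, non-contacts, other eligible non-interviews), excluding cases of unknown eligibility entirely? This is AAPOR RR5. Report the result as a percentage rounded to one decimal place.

55.0%

Declined to participate = 36 + 386 = 422
Non-contacts = 222 + 74 = 296
Undetermined eligibility = 380 + 765 = 1145
Numerator → 1212
Base → 1212 + 175 + 422 + 296 + 99 = 2204
RR5 = 1212 / 2204 = 0.5499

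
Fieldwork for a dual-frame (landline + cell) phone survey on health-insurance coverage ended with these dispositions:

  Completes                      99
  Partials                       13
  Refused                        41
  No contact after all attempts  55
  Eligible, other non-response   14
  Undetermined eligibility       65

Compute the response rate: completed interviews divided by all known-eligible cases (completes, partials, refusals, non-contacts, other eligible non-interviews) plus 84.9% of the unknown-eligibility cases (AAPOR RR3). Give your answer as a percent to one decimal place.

Top = 99
Determined eligible = 99 + 13 + 41 + 55 + 14 = 222
Eligible share of unknowns = 0.8490 × 65 = 55.18
Base = 222 + 55.18 = 277.18
RR3 = 99 / 277.18 = 0.3572

35.7%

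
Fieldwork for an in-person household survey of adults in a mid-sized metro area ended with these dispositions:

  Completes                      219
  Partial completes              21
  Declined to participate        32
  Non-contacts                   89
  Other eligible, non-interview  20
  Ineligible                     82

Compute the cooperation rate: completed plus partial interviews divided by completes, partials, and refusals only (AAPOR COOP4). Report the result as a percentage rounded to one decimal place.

88.2%

Top: 219 + 21 = 240
Base: 219 + 21 + 32 = 272
COOP4 = 240 / 272 = 0.8824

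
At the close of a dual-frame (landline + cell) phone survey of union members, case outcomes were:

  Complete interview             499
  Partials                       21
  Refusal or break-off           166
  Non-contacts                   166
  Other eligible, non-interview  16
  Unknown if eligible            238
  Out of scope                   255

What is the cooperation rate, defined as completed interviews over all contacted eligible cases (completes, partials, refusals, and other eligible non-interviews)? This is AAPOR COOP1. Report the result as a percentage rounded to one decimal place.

71.1%

Top → 499
Denom → 499 + 21 + 166 + 16 = 702
COOP1 = 499 / 702 = 0.7108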